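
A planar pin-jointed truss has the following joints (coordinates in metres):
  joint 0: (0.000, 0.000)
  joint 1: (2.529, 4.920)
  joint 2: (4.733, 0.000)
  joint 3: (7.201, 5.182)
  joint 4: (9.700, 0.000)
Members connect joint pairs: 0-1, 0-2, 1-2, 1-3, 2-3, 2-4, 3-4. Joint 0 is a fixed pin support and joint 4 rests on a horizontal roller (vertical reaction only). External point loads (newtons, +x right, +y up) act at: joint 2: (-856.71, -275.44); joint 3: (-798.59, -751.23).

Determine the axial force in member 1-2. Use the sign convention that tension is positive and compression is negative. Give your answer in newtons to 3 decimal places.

790.203

N=5 nodes, M=7 members, R=3 reactions → 2N=10, M+R=10
member 0 (0-1): L=5.5319, (cx,cy)=(0.4572,0.8894)
member 1 (0-2): L=4.7330, (cx,cy)=(1.0000,0.0000)
member 2 (1-2): L=5.3911, (cx,cy)=(0.4088,-0.9126)
member 3 (1-3): L=4.6793, (cx,cy)=(0.9984,0.0560)
member 4 (2-3): L=5.7397, (cx,cy)=(0.4300,0.9028)
member 5 (2-4): L=4.9670, (cx,cy)=(1.0000,0.0000)
member 6 (3-4): L=5.7531, (cx,cy)=(0.4344,-0.9007)
solve A·x = −loads:
  F[0-1] = -855.8851 N (compression)
  F[0-2] = -1264.0200 N (compression)
  F[1-2] = +790.2026 N (tension)
  F[1-3] = -715.4542 N (compression)
  F[2-3] = -493.6786 N (compression)
  F[2-4] = +128.0176 N (tension)
  F[3-4] = -294.7168 N (compression)
  Rx@0 = +1655.3000 N
  Ry@0 = +761.2090 N
  Ry@4 = +265.4610 N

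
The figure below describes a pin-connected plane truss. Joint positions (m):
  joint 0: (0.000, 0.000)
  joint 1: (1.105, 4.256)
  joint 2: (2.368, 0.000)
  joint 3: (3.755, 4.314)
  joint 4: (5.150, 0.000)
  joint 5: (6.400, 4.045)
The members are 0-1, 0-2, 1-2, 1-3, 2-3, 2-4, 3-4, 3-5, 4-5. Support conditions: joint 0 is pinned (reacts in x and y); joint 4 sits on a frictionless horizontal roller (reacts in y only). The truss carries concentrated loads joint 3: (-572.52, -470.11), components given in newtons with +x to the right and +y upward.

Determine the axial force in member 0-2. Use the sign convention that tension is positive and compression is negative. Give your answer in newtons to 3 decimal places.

N=6 nodes, M=9 members, R=3 reactions → 2N=12, M+R=12
member 0 (0-1): L=4.3971, (cx,cy)=(0.2513,0.9679)
member 1 (0-2): L=2.3680, (cx,cy)=(1.0000,0.0000)
member 2 (1-2): L=4.4394, (cx,cy)=(0.2845,-0.9587)
member 3 (1-3): L=2.6506, (cx,cy)=(0.9998,0.0219)
member 4 (2-3): L=4.5315, (cx,cy)=(0.3061,0.9520)
member 5 (2-4): L=2.7820, (cx,cy)=(1.0000,0.0000)
member 6 (3-4): L=4.5339, (cx,cy)=(0.3077,-0.9515)
member 7 (3-5): L=2.6586, (cx,cy)=(0.9949,-0.1012)
member 8 (4-5): L=4.2337, (cx,cy)=(0.2952,0.9554)
solve A·x = −loads:
  F[0-1] = -627.0459 N (compression)
  F[0-2] = -414.9424 N (compression)
  F[1-2] = +625.4241 N (tension)
  F[1-3] = -335.5878 N (compression)
  F[2-3] = -629.8073 N (compression)
  F[2-4] = -44.2407 N (compression)
  F[3-4] = +143.7884 N (tension)
  F[3-5] = -0.0000 N (compression)
  F[4-5] = +0.0000 N (tension)
  Rx@0 = +572.5200 N
  Ry@0 = +606.9232 N
  Ry@4 = -136.8132 N

-414.942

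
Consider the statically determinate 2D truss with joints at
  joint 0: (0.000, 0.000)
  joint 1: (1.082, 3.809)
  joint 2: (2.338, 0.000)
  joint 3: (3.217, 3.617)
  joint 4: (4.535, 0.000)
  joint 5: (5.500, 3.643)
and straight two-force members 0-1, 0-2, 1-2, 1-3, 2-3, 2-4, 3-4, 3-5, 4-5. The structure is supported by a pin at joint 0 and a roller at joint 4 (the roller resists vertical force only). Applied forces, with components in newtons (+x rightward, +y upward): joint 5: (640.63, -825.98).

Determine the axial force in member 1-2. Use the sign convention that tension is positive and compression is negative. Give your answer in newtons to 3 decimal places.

N=6 nodes, M=9 members, R=3 reactions → 2N=12, M+R=12
member 0 (0-1): L=3.9597, (cx,cy)=(0.2733,0.9619)
member 1 (0-2): L=2.3380, (cx,cy)=(1.0000,0.0000)
member 2 (1-2): L=4.0107, (cx,cy)=(0.3132,-0.9497)
member 3 (1-3): L=2.1436, (cx,cy)=(0.9960,-0.0896)
member 4 (2-3): L=3.7223, (cx,cy)=(0.2361,0.9717)
member 5 (2-4): L=2.1970, (cx,cy)=(1.0000,0.0000)
member 6 (3-4): L=3.8497, (cx,cy)=(0.3424,-0.9396)
member 7 (3-5): L=2.2831, (cx,cy)=(0.9999,0.0114)
member 8 (4-5): L=3.7686, (cx,cy)=(0.2561,0.9667)
solve A·x = −loads:
  F[0-1] = +717.6968 N (tension)
  F[0-2] = +444.5171 N (tension)
  F[1-2] = -768.3014 N (compression)
  F[1-3] = +438.4761 N (tension)
  F[2-3] = +750.8934 N (tension)
  F[2-4] = +26.5959 N (tension)
  F[3-4] = -724.3406 N (compression)
  F[3-5] = +862.0815 N (tension)
  F[4-5] = -864.6230 N (compression)
  Rx@0 = -640.6300 N
  Ry@0 = -690.3828 N
  Ry@4 = +1516.3628 N

-768.301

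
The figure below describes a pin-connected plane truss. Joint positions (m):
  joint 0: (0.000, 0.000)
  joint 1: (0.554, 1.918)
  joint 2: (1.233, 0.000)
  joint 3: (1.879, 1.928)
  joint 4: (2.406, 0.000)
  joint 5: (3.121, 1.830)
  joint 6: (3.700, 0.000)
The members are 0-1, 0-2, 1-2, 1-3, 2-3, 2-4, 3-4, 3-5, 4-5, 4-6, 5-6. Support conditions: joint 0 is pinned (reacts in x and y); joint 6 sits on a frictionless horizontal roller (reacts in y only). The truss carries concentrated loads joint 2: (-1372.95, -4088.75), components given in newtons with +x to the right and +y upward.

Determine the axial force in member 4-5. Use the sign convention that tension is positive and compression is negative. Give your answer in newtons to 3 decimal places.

N=7 nodes, M=11 members, R=3 reactions → 2N=14, M+R=14
member 0 (0-1): L=1.9964, (cx,cy)=(0.2775,0.9607)
member 1 (0-2): L=1.2330, (cx,cy)=(1.0000,0.0000)
member 2 (1-2): L=2.0346, (cx,cy)=(0.3337,-0.9427)
member 3 (1-3): L=1.3250, (cx,cy)=(1.0000,0.0075)
member 4 (2-3): L=2.0333, (cx,cy)=(0.3177,0.9482)
member 5 (2-4): L=1.1730, (cx,cy)=(1.0000,0.0000)
member 6 (3-4): L=1.9987, (cx,cy)=(0.2637,-0.9646)
member 7 (3-5): L=1.2459, (cx,cy)=(0.9969,-0.0787)
member 8 (4-5): L=1.9647, (cx,cy)=(0.3639,0.9314)
member 9 (4-6): L=1.2940, (cx,cy)=(1.0000,0.0000)
member 10 (5-6): L=1.9194, (cx,cy)=(0.3017,-0.9534)
solve A·x = −loads:
  F[0-1] = -2837.6473 N (compression)
  F[0-2] = -585.5070 N (compression)
  F[1-2] = +2877.9991 N (tension)
  F[1-3] = -1747.9380 N (compression)
  F[2-3] = +1450.9111 N (tension)
  F[2-4] = +1286.9297 N (tension)
  F[3-4] = -1336.0789 N (compression)
  F[3-5] = -937.5539 N (compression)
  F[4-5] = +1383.6781 N (tension)
  F[4-6] = +431.1014 N (tension)
  F[5-6] = -1429.1208 N (compression)
  Rx@0 = +1372.9500 N
  Ry@0 = +2726.2017 N
  Ry@6 = +1362.5483 N

1383.678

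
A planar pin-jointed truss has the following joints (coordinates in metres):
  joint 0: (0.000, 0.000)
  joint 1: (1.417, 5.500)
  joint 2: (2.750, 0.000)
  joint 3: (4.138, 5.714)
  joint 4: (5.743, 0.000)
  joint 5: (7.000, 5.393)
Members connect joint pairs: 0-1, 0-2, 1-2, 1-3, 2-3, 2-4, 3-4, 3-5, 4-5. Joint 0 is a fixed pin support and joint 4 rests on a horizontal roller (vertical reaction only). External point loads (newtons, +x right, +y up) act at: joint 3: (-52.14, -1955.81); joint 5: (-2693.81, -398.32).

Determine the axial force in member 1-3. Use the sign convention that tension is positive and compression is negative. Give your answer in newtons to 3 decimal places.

-1496.630

N=6 nodes, M=9 members, R=3 reactions → 2N=12, M+R=12
member 0 (0-1): L=5.6796, (cx,cy)=(0.2495,0.9684)
member 1 (0-2): L=2.7500, (cx,cy)=(1.0000,0.0000)
member 2 (1-2): L=5.6592, (cx,cy)=(0.2355,-0.9719)
member 3 (1-3): L=2.7294, (cx,cy)=(0.9969,0.0784)
member 4 (2-3): L=5.8802, (cx,cy)=(0.2360,0.9717)
member 5 (2-4): L=2.9930, (cx,cy)=(1.0000,0.0000)
member 6 (3-4): L=5.9351, (cx,cy)=(0.2704,-0.9627)
member 7 (3-5): L=2.8799, (cx,cy)=(0.9938,-0.1115)
member 8 (4-5): L=5.5376, (cx,cy)=(0.2270,0.9739)
solve A·x = −loads:
  F[0-1] = -3140.2266 N (compression)
  F[0-2] = -1962.4971 N (compression)
  F[1-2] = +3008.2216 N (tension)
  F[1-3] = -1496.6299 N (compression)
  F[2-3] = -3008.5997 N (compression)
  F[2-4] = -543.7541 N (compression)
  F[3-4] = +1422.4027 N (tension)
  F[3-5] = -2550.6002 N (compression)
  F[4-5] = -700.9077 N (compression)
  Rx@0 = +2745.9500 N
  Ry@0 = +3040.9250 N
  Ry@4 = -686.7950 N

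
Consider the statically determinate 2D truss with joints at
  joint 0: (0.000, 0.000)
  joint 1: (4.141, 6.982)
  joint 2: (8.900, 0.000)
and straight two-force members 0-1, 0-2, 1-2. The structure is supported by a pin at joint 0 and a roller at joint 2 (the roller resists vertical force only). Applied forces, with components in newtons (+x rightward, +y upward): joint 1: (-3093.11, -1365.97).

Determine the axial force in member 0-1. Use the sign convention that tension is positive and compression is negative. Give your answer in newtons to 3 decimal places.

-3670.425

N=3 nodes, M=3 members, R=3 reactions → 2N=6, M+R=6
member 0 (0-1): L=8.1176, (cx,cy)=(0.5101,0.8601)
member 1 (0-2): L=8.9000, (cx,cy)=(1.0000,0.0000)
member 2 (1-2): L=8.4496, (cx,cy)=(0.5632,-0.8263)
solve A·x = −loads:
  F[0-1] = -3670.4251 N (compression)
  F[0-2] = -1220.7412 N (compression)
  F[1-2] = +2167.4350 N (tension)
  Rx@0 = +3093.1100 N
  Ry@0 = +3156.9377 N
  Ry@2 = -1790.9677 N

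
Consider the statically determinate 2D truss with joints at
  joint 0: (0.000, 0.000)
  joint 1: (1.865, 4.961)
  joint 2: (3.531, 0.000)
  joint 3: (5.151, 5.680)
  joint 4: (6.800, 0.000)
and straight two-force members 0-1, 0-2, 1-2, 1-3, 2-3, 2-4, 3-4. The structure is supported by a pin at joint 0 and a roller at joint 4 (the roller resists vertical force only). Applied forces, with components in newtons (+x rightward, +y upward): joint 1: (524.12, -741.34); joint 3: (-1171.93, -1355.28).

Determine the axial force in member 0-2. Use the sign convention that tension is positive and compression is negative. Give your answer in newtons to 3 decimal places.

N=5 nodes, M=7 members, R=3 reactions → 2N=10, M+R=10
member 0 (0-1): L=5.3000, (cx,cy)=(0.3519,0.9360)
member 1 (0-2): L=3.5310, (cx,cy)=(1.0000,0.0000)
member 2 (1-2): L=5.2333, (cx,cy)=(0.3183,-0.9480)
member 3 (1-3): L=3.3637, (cx,cy)=(0.9769,0.2138)
member 4 (2-3): L=5.9065, (cx,cy)=(0.2743,0.9617)
member 5 (2-4): L=3.2690, (cx,cy)=(1.0000,0.0000)
member 6 (3-4): L=5.9145, (cx,cy)=(0.2788,-0.9603)
solve A·x = −loads:
  F[0-1] = -1563.1798 N (compression)
  F[0-2] = -97.7452 N (compression)
  F[1-2] = +478.3883 N (tension)
  F[1-3] = -1255.4953 N (compression)
  F[2-3] = -471.5841 N (compression)
  F[2-4] = +183.8920 N (tension)
  F[3-4] = -659.5717 N (compression)
  Rx@0 = +647.8100 N
  Ry@0 = +1463.2019 N
  Ry@4 = +633.4181 N

-97.745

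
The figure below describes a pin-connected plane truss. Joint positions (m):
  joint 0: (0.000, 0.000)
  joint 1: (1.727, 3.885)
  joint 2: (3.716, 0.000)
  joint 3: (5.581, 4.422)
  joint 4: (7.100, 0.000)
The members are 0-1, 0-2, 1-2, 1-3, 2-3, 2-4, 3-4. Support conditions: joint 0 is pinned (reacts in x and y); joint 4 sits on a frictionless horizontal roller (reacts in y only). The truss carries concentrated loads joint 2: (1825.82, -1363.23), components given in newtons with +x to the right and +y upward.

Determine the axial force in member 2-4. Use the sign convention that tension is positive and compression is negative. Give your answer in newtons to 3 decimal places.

245.090

N=5 nodes, M=7 members, R=3 reactions → 2N=10, M+R=10
member 0 (0-1): L=4.2516, (cx,cy)=(0.4062,0.9138)
member 1 (0-2): L=3.7160, (cx,cy)=(1.0000,0.0000)
member 2 (1-2): L=4.3646, (cx,cy)=(0.4557,-0.8901)
member 3 (1-3): L=3.8912, (cx,cy)=(0.9904,0.1380)
member 4 (2-3): L=4.7992, (cx,cy)=(0.3886,0.9214)
member 5 (2-4): L=3.3840, (cx,cy)=(1.0000,0.0000)
member 6 (3-4): L=4.6756, (cx,cy)=(0.3249,-0.9458)
solve A·x = −loads:
  F[0-1] = -711.0470 N (compression)
  F[0-2] = +2114.6501 N (tension)
  F[1-2] = +639.1396 N (tension)
  F[1-3] = -585.7006 N (compression)
  F[2-3] = +862.0714 N (tension)
  F[2-4] = +245.0900 N (tension)
  F[3-4] = -754.4096 N (compression)
  Rx@0 = -1825.8200 N
  Ry@0 = +649.7423 N
  Ry@4 = +713.4877 N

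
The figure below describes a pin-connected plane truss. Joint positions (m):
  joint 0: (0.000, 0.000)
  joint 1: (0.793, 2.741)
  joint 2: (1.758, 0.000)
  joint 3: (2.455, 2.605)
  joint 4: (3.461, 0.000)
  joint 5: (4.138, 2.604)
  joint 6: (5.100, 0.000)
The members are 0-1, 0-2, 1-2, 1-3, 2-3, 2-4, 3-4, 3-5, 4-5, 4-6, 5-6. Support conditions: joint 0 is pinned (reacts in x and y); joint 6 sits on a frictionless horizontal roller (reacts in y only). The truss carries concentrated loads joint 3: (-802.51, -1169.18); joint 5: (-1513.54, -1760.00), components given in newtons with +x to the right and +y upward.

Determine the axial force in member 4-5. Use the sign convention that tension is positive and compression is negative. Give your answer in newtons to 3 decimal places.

N=7 nodes, M=11 members, R=3 reactions → 2N=14, M+R=14
member 0 (0-1): L=2.8534, (cx,cy)=(0.2779,0.9606)
member 1 (0-2): L=1.7580, (cx,cy)=(1.0000,0.0000)
member 2 (1-2): L=2.9059, (cx,cy)=(0.3321,-0.9433)
member 3 (1-3): L=1.6676, (cx,cy)=(0.9967,-0.0816)
member 4 (2-3): L=2.6966, (cx,cy)=(0.2585,0.9660)
member 5 (2-4): L=1.7030, (cx,cy)=(1.0000,0.0000)
member 6 (3-4): L=2.7925, (cx,cy)=(0.3603,-0.9329)
member 7 (3-5): L=1.6830, (cx,cy)=(1.0000,-0.0006)
member 8 (4-5): L=2.6906, (cx,cy)=(0.2516,0.9678)
member 9 (4-6): L=1.6390, (cx,cy)=(1.0000,0.0000)
member 10 (5-6): L=2.7760, (cx,cy)=(0.3465,-0.9380)
solve A·x = −loads:
  F[0-1] = -2208.0417 N (compression)
  F[0-2] = -1702.4056 N (compression)
  F[1-2] = +2370.1866 N (tension)
  F[1-3] = -1405.4226 N (compression)
  F[2-3] = -2314.3223 N (compression)
  F[2-4] = -317.1255 N (compression)
  F[3-4] = +1021.3884 N (tension)
  F[3-5] = -1564.3705 N (compression)
  F[4-5] = -984.4825 N (compression)
  F[4-6] = +298.5457 N (tension)
  F[5-6] = -861.5045 N (compression)
  Rx@0 = +2316.0500 N
  Ry@0 = +2121.0584 N
  Ry@6 = +808.1216 N

-984.483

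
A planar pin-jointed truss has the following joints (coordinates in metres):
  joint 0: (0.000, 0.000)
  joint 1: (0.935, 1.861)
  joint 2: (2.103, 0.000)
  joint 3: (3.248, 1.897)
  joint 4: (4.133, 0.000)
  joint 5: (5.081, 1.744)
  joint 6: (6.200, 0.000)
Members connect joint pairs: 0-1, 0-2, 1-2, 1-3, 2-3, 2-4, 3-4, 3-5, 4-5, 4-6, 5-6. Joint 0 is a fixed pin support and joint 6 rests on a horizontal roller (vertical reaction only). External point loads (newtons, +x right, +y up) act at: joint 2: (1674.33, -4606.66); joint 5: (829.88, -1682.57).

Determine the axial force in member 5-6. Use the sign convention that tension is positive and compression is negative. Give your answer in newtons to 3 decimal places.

N=7 nodes, M=11 members, R=3 reactions → 2N=14, M+R=14
member 0 (0-1): L=2.0827, (cx,cy)=(0.4489,0.8936)
member 1 (0-2): L=2.1030, (cx,cy)=(1.0000,0.0000)
member 2 (1-2): L=2.1972, (cx,cy)=(0.5316,-0.8470)
member 3 (1-3): L=2.3133, (cx,cy)=(0.9999,0.0156)
member 4 (2-3): L=2.2158, (cx,cy)=(0.5168,0.8561)
member 5 (2-4): L=2.0300, (cx,cy)=(1.0000,0.0000)
member 6 (3-4): L=2.0933, (cx,cy)=(0.4228,-0.9062)
member 7 (3-5): L=1.8394, (cx,cy)=(0.9965,-0.0832)
member 8 (4-5): L=1.9850, (cx,cy)=(0.4776,0.8786)
member 9 (4-6): L=2.0670, (cx,cy)=(1.0000,0.0000)
member 10 (5-6): L=2.0721, (cx,cy)=(0.5400,-0.8416)
solve A·x = −loads:
  F[0-1] = -3485.3237 N (compression)
  F[0-2] = +4068.9158 N (tension)
  F[1-2] = +3612.8759 N (tension)
  F[1-3] = -3485.7093 N (compression)
  F[2-3] = +1806.4367 N (tension)
  F[2-4] = +3381.6901 N (tension)
  F[3-4] = -1468.8810 N (compression)
  F[3-5] = -1937.5098 N (compression)
  F[4-5] = +1515.0984 N (tension)
  F[4-6] = +2037.0932 N (tension)
  F[5-6] = -3772.2156 N (compression)
  Rx@0 = -2504.2100 N
  Ry@0 = +3114.3502 N
  Ry@6 = +3174.8798 N

-3772.216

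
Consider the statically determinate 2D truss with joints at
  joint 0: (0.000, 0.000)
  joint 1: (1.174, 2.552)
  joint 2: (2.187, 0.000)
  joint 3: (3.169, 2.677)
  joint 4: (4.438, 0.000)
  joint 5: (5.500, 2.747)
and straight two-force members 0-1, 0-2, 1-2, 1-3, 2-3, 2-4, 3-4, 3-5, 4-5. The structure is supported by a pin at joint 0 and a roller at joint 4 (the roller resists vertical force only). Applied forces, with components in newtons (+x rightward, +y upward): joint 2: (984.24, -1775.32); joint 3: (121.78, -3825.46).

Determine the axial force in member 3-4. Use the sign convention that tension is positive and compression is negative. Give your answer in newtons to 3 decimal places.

N=6 nodes, M=9 members, R=3 reactions → 2N=12, M+R=12
member 0 (0-1): L=2.8091, (cx,cy)=(0.4179,0.9085)
member 1 (0-2): L=2.1870, (cx,cy)=(1.0000,0.0000)
member 2 (1-2): L=2.7457, (cx,cy)=(0.3689,-0.9295)
member 3 (1-3): L=1.9989, (cx,cy)=(0.9980,0.0625)
member 4 (2-3): L=2.8514, (cx,cy)=(0.3444,0.9388)
member 5 (2-4): L=2.2510, (cx,cy)=(1.0000,0.0000)
member 6 (3-4): L=2.9625, (cx,cy)=(0.4283,-0.9036)
member 7 (3-5): L=2.3321, (cx,cy)=(0.9995,0.0300)
member 8 (4-5): L=2.9451, (cx,cy)=(0.3606,0.9327)
solve A·x = −loads:
  F[0-1] = -2114.3608 N (compression)
  F[0-2] = +1989.6729 N (tension)
  F[1-2] = +1958.3734 N (tension)
  F[1-3] = -1609.3258 N (compression)
  F[2-3] = -47.8215 N (compression)
  F[2-4] = +1744.4253 N (tension)
  F[3-4] = -4072.4534 N (compression)
  F[3-5] = +0.0000 N (tension)
  F[4-5] = -0.0000 N (compression)
  Rx@0 = -1106.0200 N
  Ry@0 = +1920.8538 N
  Ry@4 = +3679.9262 N

-4072.453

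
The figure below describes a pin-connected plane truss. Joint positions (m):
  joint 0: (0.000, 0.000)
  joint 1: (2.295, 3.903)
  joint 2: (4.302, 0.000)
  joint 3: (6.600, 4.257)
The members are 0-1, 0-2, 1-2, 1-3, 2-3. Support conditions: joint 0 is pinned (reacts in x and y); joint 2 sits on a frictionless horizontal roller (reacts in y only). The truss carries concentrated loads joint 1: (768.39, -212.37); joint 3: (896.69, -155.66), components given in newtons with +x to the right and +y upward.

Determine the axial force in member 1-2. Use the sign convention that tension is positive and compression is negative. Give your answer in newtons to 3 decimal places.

N=4 nodes, M=5 members, R=3 reactions → 2N=8, M+R=8
member 0 (0-1): L=4.5277, (cx,cy)=(0.5069,0.8620)
member 1 (0-2): L=4.3020, (cx,cy)=(1.0000,0.0000)
member 2 (1-2): L=4.3888, (cx,cy)=(0.4573,-0.8893)
member 3 (1-3): L=4.3195, (cx,cy)=(0.9966,0.0820)
member 4 (2-3): L=4.8376, (cx,cy)=(0.4750,0.8800)
solve A·x = −loads:
  F[0-1] = +1819.5724 N (tension)
  F[0-2] = +742.7836 N (tension)
  F[1-2] = -1907.6398 N (compression)
  F[1-3] = +1029.7371 N (tension)
  F[2-3] = -272.7930 N (compression)
  Rx@0 = -1665.0800 N
  Ry@0 = -1568.5066 N
  Ry@2 = +1936.5366 N

-1907.640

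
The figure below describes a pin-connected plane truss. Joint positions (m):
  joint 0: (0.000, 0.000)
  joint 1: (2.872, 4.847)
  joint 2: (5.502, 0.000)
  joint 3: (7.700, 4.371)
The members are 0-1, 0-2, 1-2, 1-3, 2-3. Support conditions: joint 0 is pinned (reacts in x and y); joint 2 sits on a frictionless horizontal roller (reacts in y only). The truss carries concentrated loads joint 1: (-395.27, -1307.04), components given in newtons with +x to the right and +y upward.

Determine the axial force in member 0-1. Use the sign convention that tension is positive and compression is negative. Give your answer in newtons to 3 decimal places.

-1130.970

N=4 nodes, M=5 members, R=3 reactions → 2N=8, M+R=8
member 0 (0-1): L=5.6340, (cx,cy)=(0.5098,0.8603)
member 1 (0-2): L=5.5020, (cx,cy)=(1.0000,0.0000)
member 2 (1-2): L=5.5146, (cx,cy)=(0.4769,-0.8789)
member 3 (1-3): L=4.8514, (cx,cy)=(0.9952,-0.0981)
member 4 (2-3): L=4.8925, (cx,cy)=(0.4493,0.8934)
solve A·x = −loads:
  F[0-1] = -1130.9696 N (compression)
  F[0-2] = +181.2570 N (tension)
  F[1-2] = -380.0576 N (compression)
  F[1-3] = -0.0000 N (compression)
  F[2-3] = +0.0000 N (tension)
  Rx@0 = +395.2700 N
  Ry@0 = +972.9896 N
  Ry@2 = +334.0504 N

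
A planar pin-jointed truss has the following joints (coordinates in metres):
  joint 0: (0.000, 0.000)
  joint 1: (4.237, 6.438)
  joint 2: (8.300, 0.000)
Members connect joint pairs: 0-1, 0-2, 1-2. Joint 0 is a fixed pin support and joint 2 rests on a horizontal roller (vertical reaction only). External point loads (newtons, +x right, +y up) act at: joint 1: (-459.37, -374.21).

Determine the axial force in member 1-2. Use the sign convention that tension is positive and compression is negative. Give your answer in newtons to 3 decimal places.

N=3 nodes, M=3 members, R=3 reactions → 2N=6, M+R=6
member 0 (0-1): L=7.7071, (cx,cy)=(0.5497,0.8353)
member 1 (0-2): L=8.3000, (cx,cy)=(1.0000,0.0000)
member 2 (1-2): L=7.6129, (cx,cy)=(0.5337,-0.8457)
solve A·x = −loads:
  F[0-1] = -645.8516 N (compression)
  F[0-2] = -104.3131 N (compression)
  F[1-2] = +195.4523 N (tension)
  Rx@0 = +459.3700 N
  Ry@0 = +539.4987 N
  Ry@2 = -165.2887 N

195.452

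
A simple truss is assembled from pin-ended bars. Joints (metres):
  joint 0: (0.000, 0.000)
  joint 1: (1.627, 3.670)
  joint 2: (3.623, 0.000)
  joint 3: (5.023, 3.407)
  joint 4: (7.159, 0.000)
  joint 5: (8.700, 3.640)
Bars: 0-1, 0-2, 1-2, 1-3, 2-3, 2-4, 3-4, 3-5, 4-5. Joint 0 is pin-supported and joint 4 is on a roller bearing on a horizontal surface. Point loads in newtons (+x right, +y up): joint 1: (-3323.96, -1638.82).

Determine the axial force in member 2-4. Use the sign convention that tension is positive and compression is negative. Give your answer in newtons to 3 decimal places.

-834.809

N=6 nodes, M=9 members, R=3 reactions → 2N=12, M+R=12
member 0 (0-1): L=4.0145, (cx,cy)=(0.4053,0.9142)
member 1 (0-2): L=3.6230, (cx,cy)=(1.0000,0.0000)
member 2 (1-2): L=4.1777, (cx,cy)=(0.4778,-0.8785)
member 3 (1-3): L=3.4062, (cx,cy)=(0.9970,-0.0772)
member 4 (2-3): L=3.6834, (cx,cy)=(0.3801,0.9250)
member 5 (2-4): L=3.5360, (cx,cy)=(1.0000,0.0000)
member 6 (3-4): L=4.0212, (cx,cy)=(0.5312,-0.8473)
member 7 (3-5): L=3.6844, (cx,cy)=(0.9980,0.0632)
member 8 (4-5): L=3.9528, (cx,cy)=(0.3899,0.9209)
solve A·x = −loads:
  F[0-1] = -3249.1790 N (compression)
  F[0-2] = -2007.1225 N (compression)
  F[1-2] = +1397.6710 N (tension)
  F[1-3] = +1343.3559 N (tension)
  F[2-3] = -1327.4470 N (compression)
  F[2-4] = -834.8086 N (compression)
  F[3-4] = +1571.6021 N (tension)
  F[3-5] = +0.0000 N (tension)
  F[4-5] = -0.0000 N (compression)
  Rx@0 = +3323.9600 N
  Ry@0 = +2970.3709 N
  Ry@4 = -1331.5509 N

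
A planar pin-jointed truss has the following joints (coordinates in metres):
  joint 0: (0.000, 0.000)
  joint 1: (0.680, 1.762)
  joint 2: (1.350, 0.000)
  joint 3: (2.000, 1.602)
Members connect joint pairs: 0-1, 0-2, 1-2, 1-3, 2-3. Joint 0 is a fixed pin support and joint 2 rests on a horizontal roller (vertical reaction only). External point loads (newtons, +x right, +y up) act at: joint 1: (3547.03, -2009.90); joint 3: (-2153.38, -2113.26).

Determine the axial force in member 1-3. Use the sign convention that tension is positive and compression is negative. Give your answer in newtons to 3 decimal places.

N=4 nodes, M=5 members, R=3 reactions → 2N=8, M+R=8
member 0 (0-1): L=1.8887, (cx,cy)=(0.3600,0.9329)
member 1 (0-2): L=1.3500, (cx,cy)=(1.0000,0.0000)
member 2 (1-2): L=1.8851, (cx,cy)=(0.3554,-0.9347)
member 3 (1-3): L=1.3297, (cx,cy)=(0.9927,-0.1203)
member 4 (2-3): L=1.7288, (cx,cy)=(0.3760,0.9266)
solve A·x = −loads:
  F[0-1] = +2244.7169 N (tension)
  F[0-2] = +585.4548 N (tension)
  F[1-2] = -4230.5879 N (compression)
  F[1-3] = -1244.2329 N (compression)
  F[2-3] = -2442.1607 N (compression)
  Rx@0 = -1393.6500 N
  Ry@0 = -2094.1764 N
  Ry@2 = +6217.3364 N

-1244.233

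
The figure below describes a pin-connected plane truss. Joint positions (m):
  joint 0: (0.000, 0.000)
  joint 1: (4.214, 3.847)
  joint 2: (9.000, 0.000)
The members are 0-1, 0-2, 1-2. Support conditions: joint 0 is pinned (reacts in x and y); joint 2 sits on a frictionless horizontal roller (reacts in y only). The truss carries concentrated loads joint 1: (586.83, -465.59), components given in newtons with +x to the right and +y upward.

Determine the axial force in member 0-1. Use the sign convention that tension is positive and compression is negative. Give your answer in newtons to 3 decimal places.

N=3 nodes, M=3 members, R=3 reactions → 2N=6, M+R=6
member 0 (0-1): L=5.7059, (cx,cy)=(0.7385,0.6742)
member 1 (0-2): L=9.0000, (cx,cy)=(1.0000,0.0000)
member 2 (1-2): L=6.1405, (cx,cy)=(0.7794,-0.6265)
solve A·x = −loads:
  F[0-1] = +4.8157 N (tension)
  F[0-2] = +583.2734 N (tension)
  F[1-2] = -748.3421 N (compression)
  Rx@0 = -586.8300 N
  Ry@0 = -3.2468 N
  Ry@2 = +468.8368 N

4.816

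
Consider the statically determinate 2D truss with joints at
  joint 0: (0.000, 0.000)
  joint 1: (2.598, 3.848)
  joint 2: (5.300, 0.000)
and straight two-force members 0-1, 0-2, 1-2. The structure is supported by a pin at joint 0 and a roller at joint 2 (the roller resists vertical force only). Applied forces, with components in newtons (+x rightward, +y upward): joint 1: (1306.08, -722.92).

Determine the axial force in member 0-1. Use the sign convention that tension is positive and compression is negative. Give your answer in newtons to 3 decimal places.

699.467

N=3 nodes, M=3 members, R=3 reactions → 2N=6, M+R=6
member 0 (0-1): L=4.6429, (cx,cy)=(0.5596,0.8288)
member 1 (0-2): L=5.3000, (cx,cy)=(1.0000,0.0000)
member 2 (1-2): L=4.7019, (cx,cy)=(0.5747,-0.8184)
solve A·x = −loads:
  F[0-1] = +699.4672 N (tension)
  F[0-2] = +914.6850 N (tension)
  F[1-2] = -1591.6956 N (compression)
  Rx@0 = -1306.0800 N
  Ry@0 = -579.7106 N
  Ry@2 = +1302.6306 N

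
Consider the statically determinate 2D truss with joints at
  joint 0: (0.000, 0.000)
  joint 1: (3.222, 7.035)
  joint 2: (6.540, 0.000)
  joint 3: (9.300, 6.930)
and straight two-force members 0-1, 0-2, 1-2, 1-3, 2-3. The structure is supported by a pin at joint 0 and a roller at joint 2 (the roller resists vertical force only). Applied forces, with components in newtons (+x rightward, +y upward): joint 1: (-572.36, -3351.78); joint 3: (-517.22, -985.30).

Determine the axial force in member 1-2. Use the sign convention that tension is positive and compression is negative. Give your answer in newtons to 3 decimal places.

-996.426

N=4 nodes, M=5 members, R=3 reactions → 2N=8, M+R=8
member 0 (0-1): L=7.7377, (cx,cy)=(0.4164,0.9092)
member 1 (0-2): L=6.5400, (cx,cy)=(1.0000,0.0000)
member 2 (1-2): L=7.7782, (cx,cy)=(0.4266,-0.9045)
member 3 (1-3): L=6.0789, (cx,cy)=(0.9999,-0.0173)
member 4 (2-3): L=7.4594, (cx,cy)=(0.3700,0.9290)
solve A·x = −loads:
  F[0-1] = -2692.9947 N (compression)
  F[0-2] = +31.7858 N (tension)
  F[1-2] = -996.4262 N (compression)
  F[1-3] = -123.9718 N (compression)
  F[2-3] = -1062.8730 N (compression)
  Rx@0 = +1089.5800 N
  Ry@0 = +2448.4198 N
  Ry@2 = +1888.6602 N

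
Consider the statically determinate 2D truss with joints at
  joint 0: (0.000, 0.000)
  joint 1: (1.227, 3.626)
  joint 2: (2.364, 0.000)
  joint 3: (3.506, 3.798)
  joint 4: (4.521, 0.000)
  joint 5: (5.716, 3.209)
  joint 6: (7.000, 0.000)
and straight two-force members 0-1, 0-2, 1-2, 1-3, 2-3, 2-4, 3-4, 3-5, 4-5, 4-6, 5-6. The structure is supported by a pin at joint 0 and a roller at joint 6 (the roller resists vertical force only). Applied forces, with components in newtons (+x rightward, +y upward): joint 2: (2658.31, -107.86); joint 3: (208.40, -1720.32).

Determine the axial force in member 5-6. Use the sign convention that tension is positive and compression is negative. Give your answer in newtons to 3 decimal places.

-1089.070

N=7 nodes, M=11 members, R=3 reactions → 2N=14, M+R=14
member 0 (0-1): L=3.8280, (cx,cy)=(0.3205,0.9472)
member 1 (0-2): L=2.3640, (cx,cy)=(1.0000,0.0000)
member 2 (1-2): L=3.8001, (cx,cy)=(0.2992,-0.9542)
member 3 (1-3): L=2.2855, (cx,cy)=(0.9972,0.0753)
member 4 (2-3): L=3.9660, (cx,cy)=(0.2879,0.9576)
member 5 (2-4): L=2.1570, (cx,cy)=(1.0000,0.0000)
member 6 (3-4): L=3.9313, (cx,cy)=(0.2582,-0.9661)
member 7 (3-5): L=2.2871, (cx,cy)=(0.9663,-0.2575)
member 8 (4-5): L=3.4243, (cx,cy)=(0.3490,0.9371)
member 9 (4-6): L=2.4790, (cx,cy)=(1.0000,0.0000)
member 10 (5-6): L=3.4563, (cx,cy)=(0.3715,-0.9284)
solve A·x = −loads:
  F[0-1] = -862.5591 N (compression)
  F[0-2] = +3143.1903 N (tension)
  F[1-2] = +815.1159 N (tension)
  F[1-3] = -521.8460 N (compression)
  F[2-3] = -699.5435 N (compression)
  F[2-4] = +930.1991 N (tension)
  F[3-4] = -850.5876 N (compression)
  F[3-5] = -735.3941 N (compression)
  F[4-5] = +876.8774 N (tension)
  F[4-6] = +404.5790 N (tension)
  F[5-6] = -1089.0696 N (compression)
  Rx@0 = -2866.7100 N
  Ry@0 = +817.0477 N
  Ry@6 = +1011.1323 N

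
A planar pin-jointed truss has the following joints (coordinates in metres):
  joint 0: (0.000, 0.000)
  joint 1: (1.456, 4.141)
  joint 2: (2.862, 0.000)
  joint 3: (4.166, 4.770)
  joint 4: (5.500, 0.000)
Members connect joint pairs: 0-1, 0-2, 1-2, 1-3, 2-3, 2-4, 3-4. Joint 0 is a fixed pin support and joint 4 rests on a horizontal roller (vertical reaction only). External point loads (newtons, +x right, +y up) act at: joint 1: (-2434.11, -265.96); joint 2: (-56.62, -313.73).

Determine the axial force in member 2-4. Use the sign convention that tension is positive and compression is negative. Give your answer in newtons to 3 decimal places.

N=5 nodes, M=7 members, R=3 reactions → 2N=10, M+R=10
member 0 (0-1): L=4.3895, (cx,cy)=(0.3317,0.9434)
member 1 (0-2): L=2.8620, (cx,cy)=(1.0000,0.0000)
member 2 (1-2): L=4.3732, (cx,cy)=(0.3215,-0.9469)
member 3 (1-3): L=2.7820, (cx,cy)=(0.9741,0.2261)
member 4 (2-3): L=4.9450, (cx,cy)=(0.2637,0.9646)
member 5 (2-4): L=2.6380, (cx,cy)=(1.0000,0.0000)
member 6 (3-4): L=4.9530, (cx,cy)=(0.2693,-0.9630)
solve A·x = −loads:
  F[0-1] = -2309.4420 N (compression)
  F[0-2] = -1724.6887 N (compression)
  F[1-2] = +2251.4236 N (tension)
  F[1-3] = +969.3246 N (tension)
  F[2-3] = -1884.8759 N (compression)
  F[2-4] = -447.1845 N (compression)
  F[3-4] = +1660.3568 N (tension)
  Rx@0 = +2490.7300 N
  Ry@0 = +2178.6930 N
  Ry@4 = -1599.0030 N

-447.184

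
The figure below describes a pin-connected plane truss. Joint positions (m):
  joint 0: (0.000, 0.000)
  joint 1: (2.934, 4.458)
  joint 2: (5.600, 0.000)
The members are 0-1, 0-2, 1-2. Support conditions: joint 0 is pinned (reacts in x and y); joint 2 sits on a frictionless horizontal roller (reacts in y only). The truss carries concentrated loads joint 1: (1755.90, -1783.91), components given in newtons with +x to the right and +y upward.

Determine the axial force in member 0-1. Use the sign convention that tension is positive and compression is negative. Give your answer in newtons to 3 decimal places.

656.697

N=3 nodes, M=3 members, R=3 reactions → 2N=6, M+R=6
member 0 (0-1): L=5.3369, (cx,cy)=(0.5498,0.8353)
member 1 (0-2): L=5.6000, (cx,cy)=(1.0000,0.0000)
member 2 (1-2): L=5.1944, (cx,cy)=(0.5132,-0.8582)
solve A·x = −loads:
  F[0-1] = +656.6968 N (tension)
  F[0-2] = +1394.8737 N (tension)
  F[1-2] = -2717.7302 N (compression)
  Rx@0 = -1755.9000 N
  Ry@0 = -548.5532 N
  Ry@2 = +2332.4632 N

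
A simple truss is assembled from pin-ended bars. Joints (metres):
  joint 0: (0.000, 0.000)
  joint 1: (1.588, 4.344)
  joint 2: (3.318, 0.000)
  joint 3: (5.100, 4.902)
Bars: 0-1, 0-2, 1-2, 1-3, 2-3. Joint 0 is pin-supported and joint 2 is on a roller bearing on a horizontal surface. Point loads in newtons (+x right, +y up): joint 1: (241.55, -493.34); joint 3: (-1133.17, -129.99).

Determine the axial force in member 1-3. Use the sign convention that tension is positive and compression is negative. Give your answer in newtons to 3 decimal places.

N=4 nodes, M=5 members, R=3 reactions → 2N=8, M+R=8
member 0 (0-1): L=4.6252, (cx,cy)=(0.3433,0.9392)
member 1 (0-2): L=3.3180, (cx,cy)=(1.0000,0.0000)
member 2 (1-2): L=4.6758, (cx,cy)=(0.3700,-0.9290)
member 3 (1-3): L=3.5561, (cx,cy)=(0.9876,0.1569)
member 4 (2-3): L=5.2159, (cx,cy)=(0.3417,0.9398)
solve A·x = −loads:
  F[0-1] = -1645.3285 N (compression)
  F[0-2] = -326.7135 N (compression)
  F[1-2] = +935.2280 N (tension)
  F[1-3] = -1166.9366 N (compression)
  F[2-3] = +56.5216 N (tension)
  Rx@0 = +891.6200 N
  Ry@0 = +1545.3111 N
  Ry@2 = -921.9811 N

-1166.937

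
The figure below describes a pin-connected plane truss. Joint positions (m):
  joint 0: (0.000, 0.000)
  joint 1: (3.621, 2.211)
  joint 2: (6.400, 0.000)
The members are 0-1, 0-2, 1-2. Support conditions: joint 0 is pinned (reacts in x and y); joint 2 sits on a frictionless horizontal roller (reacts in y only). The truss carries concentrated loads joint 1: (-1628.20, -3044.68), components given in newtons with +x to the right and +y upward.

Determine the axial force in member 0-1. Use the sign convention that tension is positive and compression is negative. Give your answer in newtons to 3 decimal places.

-3616.238

N=3 nodes, M=3 members, R=3 reactions → 2N=6, M+R=6
member 0 (0-1): L=4.2427, (cx,cy)=(0.8535,0.5211)
member 1 (0-2): L=6.4000, (cx,cy)=(1.0000,0.0000)
member 2 (1-2): L=3.5512, (cx,cy)=(0.7825,-0.6226)
solve A·x = −loads:
  F[0-1] = -3616.2378 N (compression)
  F[0-2] = +1458.1651 N (tension)
  F[1-2] = -1863.3702 N (compression)
  Rx@0 = +1628.2000 N
  Ry@0 = +1884.5494 N
  Ry@2 = +1160.1306 N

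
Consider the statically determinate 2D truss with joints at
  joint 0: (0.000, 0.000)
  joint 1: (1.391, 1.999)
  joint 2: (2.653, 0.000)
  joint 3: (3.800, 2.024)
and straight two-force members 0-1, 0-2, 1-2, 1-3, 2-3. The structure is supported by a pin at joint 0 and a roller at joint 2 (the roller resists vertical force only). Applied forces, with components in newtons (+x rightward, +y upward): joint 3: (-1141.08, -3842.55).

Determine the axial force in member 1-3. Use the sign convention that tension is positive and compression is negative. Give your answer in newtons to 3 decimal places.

1042.679

N=4 nodes, M=5 members, R=3 reactions → 2N=8, M+R=8
member 0 (0-1): L=2.4353, (cx,cy)=(0.5712,0.8208)
member 1 (0-2): L=2.6530, (cx,cy)=(1.0000,0.0000)
member 2 (1-2): L=2.3640, (cx,cy)=(0.5338,-0.8456)
member 3 (1-3): L=2.4091, (cx,cy)=(0.9999,0.0104)
member 4 (2-3): L=2.3264, (cx,cy)=(0.4930,0.8700)
solve A·x = −loads:
  F[0-1] = +963.3539 N (tension)
  F[0-2] = -1691.3215 N (compression)
  F[1-2] = -922.3503 N (compression)
  F[1-3] = +1042.6794 N (tension)
  F[2-3] = -4429.1106 N (compression)
  Rx@0 = +1141.0800 N
  Ry@0 = -790.7497 N
  Ry@2 = +4633.2997 N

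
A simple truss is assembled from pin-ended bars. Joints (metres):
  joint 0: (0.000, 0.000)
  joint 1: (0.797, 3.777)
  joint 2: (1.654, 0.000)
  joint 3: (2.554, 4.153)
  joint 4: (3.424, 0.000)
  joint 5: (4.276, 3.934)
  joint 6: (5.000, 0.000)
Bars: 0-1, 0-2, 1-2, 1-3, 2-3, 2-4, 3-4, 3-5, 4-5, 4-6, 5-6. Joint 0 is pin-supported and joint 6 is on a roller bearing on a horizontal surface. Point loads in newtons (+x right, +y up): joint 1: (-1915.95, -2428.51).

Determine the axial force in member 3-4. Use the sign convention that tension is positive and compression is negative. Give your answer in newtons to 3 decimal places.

1029.509

N=7 nodes, M=11 members, R=3 reactions → 2N=14, M+R=14
member 0 (0-1): L=3.8602, (cx,cy)=(0.2065,0.9785)
member 1 (0-2): L=1.6540, (cx,cy)=(1.0000,0.0000)
member 2 (1-2): L=3.8730, (cx,cy)=(0.2213,-0.9752)
member 3 (1-3): L=1.7968, (cx,cy)=(0.9779,0.2093)
member 4 (2-3): L=4.2494, (cx,cy)=(0.2118,0.9773)
member 5 (2-4): L=1.7700, (cx,cy)=(1.0000,0.0000)
member 6 (3-4): L=4.2431, (cx,cy)=(0.2050,-0.9788)
member 7 (3-5): L=1.7359, (cx,cy)=(0.9920,-0.1262)
member 8 (4-5): L=4.0252, (cx,cy)=(0.2117,0.9773)
member 9 (4-6): L=1.5760, (cx,cy)=(1.0000,0.0000)
member 10 (5-6): L=4.0001, (cx,cy)=(0.1810,-0.9835)
solve A·x = −loads:
  F[0-1] = -3565.5391 N (compression)
  F[0-2] = -1179.7824 N (compression)
  F[1-2] = +1283.7125 N (tension)
  F[1-3] = +916.0097 N (tension)
  F[2-3] = -1280.9505 N (compression)
  F[2-4] = -624.4304 N (compression)
  F[3-4] = +1029.5086 N (tension)
  F[3-5] = +416.6729 N (tension)
  F[4-5] = -1030.9964 N (compression)
  F[4-6] = -195.1164 N (compression)
  F[5-6] = +1078.0089 N (tension)
  Rx@0 = +1915.9500 N
  Ry@0 = +3488.7141 N
  Ry@6 = -1060.2041 N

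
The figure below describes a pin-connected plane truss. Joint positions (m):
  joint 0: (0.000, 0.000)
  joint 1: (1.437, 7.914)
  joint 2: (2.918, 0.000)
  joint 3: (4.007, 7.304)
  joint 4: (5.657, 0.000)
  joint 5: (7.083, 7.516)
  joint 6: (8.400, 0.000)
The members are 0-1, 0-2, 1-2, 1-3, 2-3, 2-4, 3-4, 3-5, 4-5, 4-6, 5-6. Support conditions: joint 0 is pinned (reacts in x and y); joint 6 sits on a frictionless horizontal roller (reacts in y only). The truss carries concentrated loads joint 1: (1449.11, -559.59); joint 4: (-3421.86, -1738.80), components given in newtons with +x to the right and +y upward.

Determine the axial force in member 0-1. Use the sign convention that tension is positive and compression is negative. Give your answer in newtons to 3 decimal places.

N=7 nodes, M=11 members, R=3 reactions → 2N=14, M+R=14
member 0 (0-1): L=8.0434, (cx,cy)=(0.1787,0.9839)
member 1 (0-2): L=2.9180, (cx,cy)=(1.0000,0.0000)
member 2 (1-2): L=8.0514, (cx,cy)=(0.1839,-0.9829)
member 3 (1-3): L=2.6414, (cx,cy)=(0.9730,-0.2309)
member 4 (2-3): L=7.3847, (cx,cy)=(0.1475,0.9891)
member 5 (2-4): L=2.7390, (cx,cy)=(1.0000,0.0000)
member 6 (3-4): L=7.4881, (cx,cy)=(0.2204,-0.9754)
member 7 (3-5): L=3.0833, (cx,cy)=(0.9976,0.0688)
member 8 (4-5): L=7.6501, (cx,cy)=(0.1864,0.9825)
member 9 (4-6): L=2.7430, (cx,cy)=(1.0000,0.0000)
member 10 (5-6): L=7.6305, (cx,cy)=(0.1726,-0.9850)
solve A·x = −loads:
  F[0-1] = +339.0624 N (tension)
  F[0-2] = -2033.3254 N (compression)
  F[1-2] = -600.0606 N (compression)
  F[1-3] = -1313.6677 N (compression)
  F[2-3] = +596.3414 N (tension)
  F[2-4] = -2231.6430 N (compression)
  F[3-4] = -984.4749 N (compression)
  F[3-5] = -975.5958 N (compression)
  F[4-5] = +2747.2269 N (tension)
  F[4-6] = +461.1949 N (tension)
  F[5-6] = -2672.0987 N (compression)
  Rx@0 = +1972.7500 N
  Ry@0 = -333.6075 N
  Ry@6 = +2631.9975 N

339.062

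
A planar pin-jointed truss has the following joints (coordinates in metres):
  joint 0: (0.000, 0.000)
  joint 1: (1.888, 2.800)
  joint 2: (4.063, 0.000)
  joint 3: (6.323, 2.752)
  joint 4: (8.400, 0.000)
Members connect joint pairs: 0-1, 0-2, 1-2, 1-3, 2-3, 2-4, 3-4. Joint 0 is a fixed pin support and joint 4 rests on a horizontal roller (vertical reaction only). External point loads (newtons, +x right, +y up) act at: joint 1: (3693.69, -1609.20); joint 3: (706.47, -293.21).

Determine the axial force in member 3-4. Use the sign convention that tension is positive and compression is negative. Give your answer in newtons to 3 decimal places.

N=5 nodes, M=7 members, R=3 reactions → 2N=10, M+R=10
member 0 (0-1): L=3.3771, (cx,cy)=(0.5591,0.8291)
member 1 (0-2): L=4.0630, (cx,cy)=(1.0000,0.0000)
member 2 (1-2): L=3.5455, (cx,cy)=(0.6135,-0.7897)
member 3 (1-3): L=4.4353, (cx,cy)=(0.9999,-0.0108)
member 4 (2-3): L=3.5611, (cx,cy)=(0.6346,0.7728)
member 5 (2-4): L=4.3370, (cx,cy)=(1.0000,0.0000)
member 6 (3-4): L=3.4478, (cx,cy)=(0.6024,-0.7982)
solve A·x = −loads:
  F[0-1] = +172.0736 N (tension)
  F[0-2] = +4303.9595 N (tension)
  F[1-2] = -2187.3979 N (compression)
  F[1-3] = -2255.7572 N (compression)
  F[2-3] = +2235.3086 N (tension)
  F[2-4] = +1543.4708 N (tension)
  F[3-4] = -2562.1583 N (compression)
  Rx@0 = -4400.1600 N
  Ry@0 = -142.6702 N
  Ry@4 = +2045.0802 N

-2562.158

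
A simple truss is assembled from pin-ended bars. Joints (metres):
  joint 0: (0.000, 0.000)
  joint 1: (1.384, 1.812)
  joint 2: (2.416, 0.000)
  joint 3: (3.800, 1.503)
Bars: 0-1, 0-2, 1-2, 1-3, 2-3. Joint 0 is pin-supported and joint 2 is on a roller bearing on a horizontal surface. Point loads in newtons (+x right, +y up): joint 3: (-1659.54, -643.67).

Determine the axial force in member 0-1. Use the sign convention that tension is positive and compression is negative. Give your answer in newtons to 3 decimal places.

-835.125

N=4 nodes, M=5 members, R=3 reactions → 2N=8, M+R=8
member 0 (0-1): L=2.2801, (cx,cy)=(0.6070,0.7947)
member 1 (0-2): L=2.4160, (cx,cy)=(1.0000,0.0000)
member 2 (1-2): L=2.0853, (cx,cy)=(0.4949,-0.8690)
member 3 (1-3): L=2.4357, (cx,cy)=(0.9919,-0.1269)
member 4 (2-3): L=2.0432, (cx,cy)=(0.6774,0.7356)
solve A·x = −loads:
  F[0-1] = -835.1254 N (compression)
  F[0-2] = -1152.6238 N (compression)
  F[1-2] = +904.2497 N (tension)
  F[1-3] = -962.2030 N (compression)
  F[2-3] = -1040.9314 N (compression)
  Rx@0 = +1659.5400 N
  Ry@0 = +663.6794 N
  Ry@2 = -20.0094 N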